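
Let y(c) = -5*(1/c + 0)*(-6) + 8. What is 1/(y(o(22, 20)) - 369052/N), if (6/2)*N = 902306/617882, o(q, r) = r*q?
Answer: -19850732/15049858639709 ≈ -1.3190e-6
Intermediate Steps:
o(q, r) = q*r
N = 451153/926823 (N = (902306/617882)/3 = (902306*(1/617882))/3 = (1/3)*(451153/308941) = 451153/926823 ≈ 0.48677)
y(c) = 8 + 30/c (y(c) = -5/c*(-6) + 8 = 30/c + 8 = 8 + 30/c)
1/(y(o(22, 20)) - 369052/N) = 1/((8 + 30/((22*20))) - 369052/451153/926823) = 1/((8 + 30/440) - 369052*926823/451153) = 1/((8 + 30*(1/440)) - 342045881796/451153) = 1/((8 + 3/44) - 342045881796/451153) = 1/(355/44 - 342045881796/451153) = 1/(-15049858639709/19850732) = -19850732/15049858639709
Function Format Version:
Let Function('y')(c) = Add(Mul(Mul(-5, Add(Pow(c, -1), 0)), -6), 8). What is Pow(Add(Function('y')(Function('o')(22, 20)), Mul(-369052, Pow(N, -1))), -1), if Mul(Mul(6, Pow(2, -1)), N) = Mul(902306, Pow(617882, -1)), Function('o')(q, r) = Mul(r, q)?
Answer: Rational(-19850732, 15049858639709) ≈ -1.3190e-6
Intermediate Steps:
Function('o')(q, r) = Mul(q, r)
N = Rational(451153, 926823) (N = Mul(Rational(1, 3), Mul(902306, Pow(617882, -1))) = Mul(Rational(1, 3), Mul(902306, Rational(1, 617882))) = Mul(Rational(1, 3), Rational(451153, 308941)) = Rational(451153, 926823) ≈ 0.48677)
Function('y')(c) = Add(8, Mul(30, Pow(c, -1))) (Function('y')(c) = Add(Mul(Mul(-5, Pow(c, -1)), -6), 8) = Add(Mul(30, Pow(c, -1)), 8) = Add(8, Mul(30, Pow(c, -1))))
Pow(Add(Function('y')(Function('o')(22, 20)), Mul(-369052, Pow(N, -1))), -1) = Pow(Add(Add(8, Mul(30, Pow(Mul(22, 20), -1))), Mul(-369052, Pow(Rational(451153, 926823), -1))), -1) = Pow(Add(Add(8, Mul(30, Pow(440, -1))), Mul(-369052, Rational(926823, 451153))), -1) = Pow(Add(Add(8, Mul(30, Rational(1, 440))), Rational(-342045881796, 451153)), -1) = Pow(Add(Add(8, Rational(3, 44)), Rational(-342045881796, 451153)), -1) = Pow(Add(Rational(355, 44), Rational(-342045881796, 451153)), -1) = Pow(Rational(-15049858639709, 19850732), -1) = Rational(-19850732, 15049858639709)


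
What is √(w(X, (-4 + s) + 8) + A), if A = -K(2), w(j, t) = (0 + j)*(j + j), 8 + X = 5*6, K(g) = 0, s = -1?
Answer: 22*√2 ≈ 31.113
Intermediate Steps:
X = 22 (X = -8 + 5*6 = -8 + 30 = 22)
w(j, t) = 2*j² (w(j, t) = j*(2*j) = 2*j²)
A = 0 (A = -1*0 = 0)
√(w(X, (-4 + s) + 8) + A) = √(2*22² + 0) = √(2*484 + 0) = √(968 + 0) = √968 = 22*√2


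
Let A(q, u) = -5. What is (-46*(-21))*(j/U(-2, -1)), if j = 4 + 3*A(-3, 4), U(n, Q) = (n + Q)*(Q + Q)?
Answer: -1771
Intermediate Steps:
U(n, Q) = 2*Q*(Q + n) (U(n, Q) = (Q + n)*(2*Q) = 2*Q*(Q + n))
j = -11 (j = 4 + 3*(-5) = 4 - 15 = -11)
(-46*(-21))*(j/U(-2, -1)) = (-46*(-21))*(-11*(-1/(2*(-1 - 2)))) = 966*(-11/(2*(-1)*(-3))) = 966*(-11/6) = -1771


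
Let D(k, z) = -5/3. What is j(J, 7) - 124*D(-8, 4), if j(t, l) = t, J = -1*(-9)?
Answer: 647/3 ≈ 215.67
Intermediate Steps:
J = 9
D(k, z) = -5/3 (D(k, z) = -5*⅓ = -5/3)
j(J, 7) - 124*D(-8, 4) = 9 - 124*(-5/3) = 9 + 620/3 = 647/3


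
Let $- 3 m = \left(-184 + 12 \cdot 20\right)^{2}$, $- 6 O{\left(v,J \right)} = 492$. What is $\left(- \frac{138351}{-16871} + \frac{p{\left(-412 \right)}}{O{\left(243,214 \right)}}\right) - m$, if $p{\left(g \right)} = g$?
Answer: $\frac{2196649147}{2075133} \approx 1058.6$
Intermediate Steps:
$O{\left(v,J \right)} = -82$ ($O{\left(v,J \right)} = \left(- \frac{1}{6}\right) 492 = -82$)
$m = - \frac{3136}{3}$ ($m = - \frac{\left(-184 + 12 \cdot 20\right)^{2}}{3} = - \frac{\left(-184 + 240\right)^{2}}{3} = - \frac{56^{2}}{3} = \left(- \frac{1}{3}\right) 3136 = - \frac{3136}{3} \approx -1045.3$)
$\left(- \frac{138351}{-16871} + \frac{p{\left(-412 \right)}}{O{\left(243,214 \right)}}\right) - m = \left(- \frac{138351}{-16871} - \frac{412}{-82}\right) - - \frac{3136}{3} = \left(\left(-138351\right) \left(- \frac{1}{16871}\right) - - \frac{206}{41}\right) + \frac{3136}{3} = \left(\frac{138351}{16871} + \frac{206}{41}\right) + \frac{3136}{3} = \frac{9147817}{691711} + \frac{3136}{3} = \frac{2196649147}{2075133}$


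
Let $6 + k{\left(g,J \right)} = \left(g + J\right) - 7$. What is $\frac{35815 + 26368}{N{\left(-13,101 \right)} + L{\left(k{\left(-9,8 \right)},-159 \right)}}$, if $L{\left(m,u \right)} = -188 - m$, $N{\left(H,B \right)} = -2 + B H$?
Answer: $- \frac{62183}{1489} \approx -41.762$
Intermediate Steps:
$k{\left(g,J \right)} = -13 + J + g$ ($k{\left(g,J \right)} = -6 - \left(7 - J - g\right) = -6 + \left(-7 + J + g\right) = -13 + J + g$)
$\frac{35815 + 26368}{N{\left(-13,101 \right)} + L{\left(k{\left(-9,8 \right)},-159 \right)}} = \frac{35815 + 26368}{\left(-2 + 101 \left(-13\right)\right) - 174} = \frac{62183}{\left(-2 - 1313\right) - 174} = \frac{62183}{-1315 + \left(-188 + 14\right)} = \frac{62183}{-1315 - 174} = \frac{62183}{-1489} = 62183 \left(- \frac{1}{1489}\right) = - \frac{62183}{1489}$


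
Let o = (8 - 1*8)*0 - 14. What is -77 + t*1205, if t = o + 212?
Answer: 238513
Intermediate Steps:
o = -14 (o = (8 - 8)*0 - 14 = 0*0 - 14 = 0 - 14 = -14)
t = 198 (t = -14 + 212 = 198)
-77 + t*1205 = -77 + 198*1205 = -77 + 238590 = 238513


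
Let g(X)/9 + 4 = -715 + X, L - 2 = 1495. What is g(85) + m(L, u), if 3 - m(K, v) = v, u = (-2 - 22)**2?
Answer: -6279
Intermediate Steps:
u = 576 (u = (-24)**2 = 576)
L = 1497 (L = 2 + 1495 = 1497)
g(X) = -6471 + 9*X (g(X) = -36 + 9*(-715 + X) = -36 + (-6435 + 9*X) = -6471 + 9*X)
m(K, v) = 3 - v
g(85) + m(L, u) = (-6471 + 9*85) + (3 - 1*576) = (-6471 + 765) + (3 - 576) = -5706 - 573 = -6279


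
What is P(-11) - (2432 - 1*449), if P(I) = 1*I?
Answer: -1994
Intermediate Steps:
P(I) = I
P(-11) - (2432 - 1*449) = -11 - (2432 - 1*449) = -11 - (2432 - 449) = -11 - 1*1983 = -11 - 1983 = -1994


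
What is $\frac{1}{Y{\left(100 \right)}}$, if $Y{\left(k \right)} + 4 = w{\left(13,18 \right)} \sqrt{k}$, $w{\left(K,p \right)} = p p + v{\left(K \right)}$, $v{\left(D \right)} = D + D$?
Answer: $\frac{1}{3496} \approx 0.00028604$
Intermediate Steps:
$v{\left(D \right)} = 2 D$
$w{\left(K,p \right)} = p^{2} + 2 K$ ($w{\left(K,p \right)} = p p + 2 K = p^{2} + 2 K$)
$Y{\left(k \right)} = -4 + 350 \sqrt{k}$ ($Y{\left(k \right)} = -4 + \left(18^{2} + 2 \cdot 13\right) \sqrt{k} = -4 + \left(324 + 26\right) \sqrt{k} = -4 + 350 \sqrt{k}$)
$\frac{1}{Y{\left(100 \right)}} = \frac{1}{-4 + 350 \sqrt{100}} = \frac{1}{-4 + 350 \cdot 10} = \frac{1}{-4 + 3500} = \frac{1}{3496}$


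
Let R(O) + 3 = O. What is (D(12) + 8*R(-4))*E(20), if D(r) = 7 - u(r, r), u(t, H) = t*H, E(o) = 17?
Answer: -3281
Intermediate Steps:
R(O) = -3 + O
u(t, H) = H*t
D(r) = 7 - r² (D(r) = 7 - r*r = 7 - r²)
(D(12) + 8*R(-4))*E(20) = ((7 - 1*12²) + 8*(-3 - 4))*17 = ((7 - 1*144) + 8*(-7))*17 = ((7 - 144) - 56)*17 = (-137 - 56)*17 = -193*17 = -3281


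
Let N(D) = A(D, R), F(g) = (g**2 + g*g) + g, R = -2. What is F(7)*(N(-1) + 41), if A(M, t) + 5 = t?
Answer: 3570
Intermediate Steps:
A(M, t) = -5 + t
F(g) = g + 2*g**2 (F(g) = (g**2 + g**2) + g = 2*g**2 + g = g + 2*g**2)
N(D) = -7 (N(D) = -5 - 2 = -7)
F(7)*(N(-1) + 41) = (7*(1 + 2*7))*(-7 + 41) = (7*(1 + 14))*34 = (7*15)*34 = 105*34 = 3570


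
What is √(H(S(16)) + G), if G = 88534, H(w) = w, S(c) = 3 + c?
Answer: √88553 ≈ 297.58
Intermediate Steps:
√(H(S(16)) + G) = √((3 + 16) + 88534) = √(19 + 88534) = √88553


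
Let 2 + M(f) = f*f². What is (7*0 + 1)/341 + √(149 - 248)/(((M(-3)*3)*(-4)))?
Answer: 1/341 + I*√11/116 ≈ 0.0029326 + 0.028592*I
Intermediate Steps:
M(f) = -2 + f³ (M(f) = -2 + f*f² = -2 + f³)
(7*0 + 1)/341 + √(149 - 248)/(((M(-3)*3)*(-4))) = (7*0 + 1)/341 + √(149 - 248)/((((-2 + (-3)³)*3)*(-4))) = (0 + 1)*(1/341) + √(-99)/((((-2 - 27)*3)*(-4))) = 1*(1/341) + (3*I*√11)/((-29*3*(-4))) = 1/341 + (3*I*√11)/((-87*(-4))) = 1/341 + (3*I*√11)/348 = 1/341 + (3*I*√11)*(1/348) = 1/341 + I*√11/116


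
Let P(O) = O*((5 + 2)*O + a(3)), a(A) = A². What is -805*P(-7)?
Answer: -225400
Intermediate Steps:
P(O) = O*(9 + 7*O) (P(O) = O*((5 + 2)*O + 3²) = O*(7*O + 9) = O*(9 + 7*O))
-805*P(-7) = -(-5635)*(9 + 7*(-7)) = -(-5635)*(9 - 49) = -(-5635)*(-40) = -805*280 = -225400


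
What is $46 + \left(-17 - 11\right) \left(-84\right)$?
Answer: $2398$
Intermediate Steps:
$46 + \left(-17 - 11\right) \left(-84\right) = 46 - -2352 = 46 + 2352 = 2398$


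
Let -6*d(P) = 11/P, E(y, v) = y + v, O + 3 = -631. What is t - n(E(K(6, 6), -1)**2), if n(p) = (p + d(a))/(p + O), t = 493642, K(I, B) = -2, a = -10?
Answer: 18511575551/37500 ≈ 4.9364e+5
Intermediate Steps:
O = -634 (O = -3 - 631 = -634)
E(y, v) = v + y
d(P) = -11/(6*P)
n(p) = (11/60 + p)/(-634 + p) (n(p) = (p - 11/6/(-10))/(p - 634) = (p - 11/6*(-1/10))/(-634 + p) = (p + 11/60)/(-634 + p) = (11/60 + p)/(-634 + p))
t - n(E(K(6, 6), -1)**2) = 493642 - (11/60 + (-1 - 2)**2)/(-634 + (-1 - 2)**2) = 493642 - (11/60 + (-3)**2)/(-634 + (-3)**2) = 493642 - (11/60 + 9)/(-634 + 9) = 493642 - 551/((-625)*60) = 493642 - (-1)*551/(625*60) = 493642 - 1*(-551/37500) = 493642 + 551/37500 = 18511575551/37500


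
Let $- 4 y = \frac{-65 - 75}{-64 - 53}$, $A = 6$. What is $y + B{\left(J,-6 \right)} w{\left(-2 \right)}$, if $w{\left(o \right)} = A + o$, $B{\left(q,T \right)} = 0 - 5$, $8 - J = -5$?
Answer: $- \frac{2375}{117} \approx -20.299$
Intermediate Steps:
$J = 13$ ($J = 8 - -5 = 8 + 5 = 13$)
$B{\left(q,T \right)} = -5$ ($B{\left(q,T \right)} = 0 - 5 = -5$)
$w{\left(o \right)} = 6 + o$
$y = - \frac{35}{117}$ ($y = - \frac{\left(-65 - 75\right) \frac{1}{-64 - 53}}{4} = - \frac{\left(-140\right) \frac{1}{-117}}{4} = - \frac{\left(-140\right) \left(- \frac{1}{117}\right)}{4} = \left(- \frac{1}{4}\right) \frac{140}{117} = - \frac{35}{117} \approx -0.29915$)
$y + B{\left(J,-6 \right)} w{\left(-2 \right)} = - \frac{35}{117} - 5 \left(6 - 2\right) = - \frac{35}{117} - 20 = - \frac{2375}{117}$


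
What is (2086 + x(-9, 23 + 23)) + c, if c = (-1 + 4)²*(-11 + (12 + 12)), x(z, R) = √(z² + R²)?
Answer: 2203 + 13*√13 ≈ 2249.9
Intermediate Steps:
x(z, R) = √(R² + z²)
c = 117 (c = 3²*(-11 + 24) = 9*13 = 117)
(2086 + x(-9, 23 + 23)) + c = (2086 + √((23 + 23)² + (-9)²)) + 117 = (2086 + √(46² + 81)) + 117 = (2086 + √(2116 + 81)) + 117 = (2086 + √2197) + 117 = (2086 + 13*√13) + 117 = 2203 + 13*√13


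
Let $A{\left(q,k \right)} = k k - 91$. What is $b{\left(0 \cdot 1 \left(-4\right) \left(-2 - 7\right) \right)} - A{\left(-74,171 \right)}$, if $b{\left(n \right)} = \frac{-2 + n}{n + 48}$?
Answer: $- \frac{699601}{24} \approx -29150.0$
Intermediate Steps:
$A{\left(q,k \right)} = -91 + k^{2}$ ($A{\left(q,k \right)} = k^{2} - 91 = -91 + k^{2}$)
$b{\left(n \right)} = \frac{-2 + n}{48 + n}$
$b{\left(0 \cdot 1 \left(-4\right) \left(-2 - 7\right) \right)} - A{\left(-74,171 \right)} = \frac{-2 + 0 \cdot 1 \left(-4\right) \left(-2 - 7\right)}{48 + 0 \cdot 1 \left(-4\right) \left(-2 - 7\right)} - \left(-91 + 171^{2}\right) = \frac{-2 + 0 \left(-4\right) \left(-9\right)}{48 + 0 \left(-4\right) \left(-9\right)} - \left(-91 + 29241\right) = \frac{-2 + 0 \left(-9\right)}{48 + 0 \left(-9\right)} - 29150 = \frac{-2 + 0}{48 + 0} - 29150 = \frac{1}{48} \left(-2\right) - 29150 = - \frac{1}{24} - 29150 = - \frac{699601}{24}$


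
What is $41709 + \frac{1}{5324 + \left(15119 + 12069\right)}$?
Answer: $\frac{1356043009}{32512} \approx 41709.0$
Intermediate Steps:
$41709 + \frac{1}{5324 + \left(15119 + 12069\right)} = 41709 + \frac{1}{5324 + 27188} = 41709 + \frac{1}{32512} = \frac{1356043009}{32512}$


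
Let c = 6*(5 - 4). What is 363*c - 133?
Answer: 2045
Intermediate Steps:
c = 6 (c = 6*1 = 6)
363*c - 133 = 363*6 - 133 = 2178 - 133 = 2045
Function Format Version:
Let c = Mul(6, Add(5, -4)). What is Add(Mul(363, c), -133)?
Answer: 2045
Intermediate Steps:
c = 6 (c = Mul(6, 1) = 6)
Add(Mul(363, c), -133) = Add(Mul(363, 6), -133) = Add(2178, -133) = 2045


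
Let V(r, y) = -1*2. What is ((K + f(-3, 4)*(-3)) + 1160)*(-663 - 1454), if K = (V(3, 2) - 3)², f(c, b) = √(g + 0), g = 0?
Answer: -2508645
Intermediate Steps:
V(r, y) = -2
f(c, b) = 0 (f(c, b) = √(0 + 0) = √0 = 0)
K = 25 (K = (-2 - 3)² = (-5)² = 25)
((K + f(-3, 4)*(-3)) + 1160)*(-663 - 1454) = ((25 + 0*(-3)) + 1160)*(-663 - 1454) = ((25 + 0) + 1160)*(-2117) = (25 + 1160)*(-2117) = 1185*(-2117) = -2508645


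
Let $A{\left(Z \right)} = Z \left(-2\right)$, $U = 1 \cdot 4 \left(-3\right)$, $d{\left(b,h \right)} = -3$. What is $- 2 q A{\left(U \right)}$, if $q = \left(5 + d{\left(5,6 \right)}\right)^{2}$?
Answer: $-192$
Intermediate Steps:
$q = 4$ ($q = \left(5 - 3\right)^{2} = 2^{2} = 4$)
$U = -12$ ($U = 4 \left(-3\right) = -12$)
$A{\left(Z \right)} = - 2 Z$
$- 2 q A{\left(U \right)} = \left(-2\right) 4 \left(\left(-2\right) \left(-12\right)\right) = \left(-8\right) 24 = -192$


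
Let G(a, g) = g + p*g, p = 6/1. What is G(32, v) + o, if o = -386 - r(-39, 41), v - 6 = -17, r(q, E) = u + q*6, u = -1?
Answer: -228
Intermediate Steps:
p = 6 (p = 6*1 = 6)
r(q, E) = -1 + 6*q (r(q, E) = -1 + q*6 = -1 + 6*q)
v = -11 (v = 6 - 17 = -11)
G(a, g) = 7*g (G(a, g) = g + 6*g = 7*g)
o = -151 (o = -386 - (-1 + 6*(-39)) = -386 - (-1 - 234) = -386 - 1*(-235) = -386 + 235 = -151)
G(32, v) + o = 7*(-11) - 151 = -77 - 151 = -228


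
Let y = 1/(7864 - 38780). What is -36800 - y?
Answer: -1137708799/30916 ≈ -36800.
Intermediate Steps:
y = -1/30916 (y = 1/(-30916) = -1/30916 ≈ -3.2346e-5)
-36800 - y = -36800 - 1*(-1/30916) = -36800 + 1/30916 = -1137708799/30916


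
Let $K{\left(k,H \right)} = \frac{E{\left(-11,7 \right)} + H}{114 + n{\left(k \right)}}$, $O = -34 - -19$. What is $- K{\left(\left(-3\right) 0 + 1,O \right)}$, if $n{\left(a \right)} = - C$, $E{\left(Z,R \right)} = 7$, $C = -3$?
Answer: $\frac{8}{117} \approx 0.068376$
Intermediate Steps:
$n{\left(a \right)} = 3$ ($n{\left(a \right)} = \left(-1\right) \left(-3\right) = 3$)
$O = -15$ ($O = -34 + 19 = -15$)
$K{\left(k,H \right)} = \frac{7}{117} + \frac{H}{117}$ ($K{\left(k,H \right)} = \frac{7 + H}{114 + 3} = \frac{7 + H}{117} = \left(7 + H\right) \frac{1}{117} = \frac{7}{117} + \frac{H}{117}$)
$- K{\left(\left(-3\right) 0 + 1,O \right)} = - (\frac{7}{117} + \frac{1}{117} \left(-15\right)) = - (\frac{7}{117} - \frac{5}{39}) = \left(-1\right) \left(- \frac{8}{117}\right) = \frac{8}{117}$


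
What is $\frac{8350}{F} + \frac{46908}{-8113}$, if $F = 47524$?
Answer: $- \frac{1080756121}{192781106} \approx -5.6061$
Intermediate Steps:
$\frac{8350}{F} + \frac{46908}{-8113} = \frac{8350}{47524} + \frac{46908}{-8113} = 8350 \cdot \frac{1}{47524} + 46908 \left(- \frac{1}{8113}\right) = \frac{4175}{23762} - \frac{46908}{8113} = - \frac{1080756121}{192781106}$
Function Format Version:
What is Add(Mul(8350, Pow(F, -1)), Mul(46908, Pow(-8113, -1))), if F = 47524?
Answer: Rational(-1080756121, 192781106) ≈ -5.6061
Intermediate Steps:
Add(Mul(8350, Pow(F, -1)), Mul(46908, Pow(-8113, -1))) = Add(Mul(8350, Pow(47524, -1)), Mul(46908, Pow(-8113, -1))) = Add(Mul(8350, Rational(1, 47524)), Mul(46908, Rational(-1, 8113))) = Add(Rational(4175, 23762), Rational(-46908, 8113)) = Rational(-1080756121, 192781106)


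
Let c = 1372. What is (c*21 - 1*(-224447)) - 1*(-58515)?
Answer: 311774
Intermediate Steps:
(c*21 - 1*(-224447)) - 1*(-58515) = (1372*21 - 1*(-224447)) - 1*(-58515) = (28812 + 224447) + 58515 = 253259 + 58515 = 311774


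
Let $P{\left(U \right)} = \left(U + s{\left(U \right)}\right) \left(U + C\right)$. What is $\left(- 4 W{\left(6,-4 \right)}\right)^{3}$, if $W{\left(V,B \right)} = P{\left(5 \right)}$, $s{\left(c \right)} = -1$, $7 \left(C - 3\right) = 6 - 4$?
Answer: $- \frac{799178752}{343} \approx -2.33 \cdot 10^{6}$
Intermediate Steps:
$C = \frac{23}{7}$ ($C = 3 + \frac{6 - 4}{7} = 3 + \frac{1}{7} \cdot 2 = 3 + \frac{2}{7} = \frac{23}{7} \approx 3.2857$)
$P{\left(U \right)} = \left(-1 + U\right) \left(\frac{23}{7} + U\right)$ ($P{\left(U \right)} = \left(U - 1\right) \left(U + \frac{23}{7}\right) = \left(-1 + U\right) \left(\frac{23}{7} + U\right)$)
$W{\left(V,B \right)} = \frac{232}{7}$ ($W{\left(V,B \right)} = - \frac{23}{7} + 5^{2} + \frac{16}{7} \cdot 5 = - \frac{23}{7} + 25 + \frac{80}{7} = \frac{232}{7}$)
$\left(- 4 W{\left(6,-4 \right)}\right)^{3} = \left(\left(-4\right) \frac{232}{7}\right)^{3} = \left(- \frac{928}{7}\right)^{3} = - \frac{799178752}{343}$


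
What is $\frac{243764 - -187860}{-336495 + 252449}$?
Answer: $- \frac{215812}{42023} \approx -5.1356$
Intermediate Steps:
$\frac{243764 - -187860}{-336495 + 252449} = \frac{243764 + 187860}{-84046} = 431624 \left(- \frac{1}{84046}\right) = - \frac{215812}{42023}$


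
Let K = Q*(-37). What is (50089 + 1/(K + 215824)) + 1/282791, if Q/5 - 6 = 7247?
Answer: 15949203788467609/318417292971 ≈ 50089.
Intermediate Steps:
Q = 36265 (Q = 30 + 5*7247 = 30 + 36235 = 36265)
K = -1341805 (K = 36265*(-37) = -1341805)
(50089 + 1/(K + 215824)) + 1/282791 = (50089 + 1/(-1341805 + 215824)) + 1/282791 = (50089 + 1/(-1125981)) + 1/282791 = (50089 - 1/1125981) + 1/282791 = 56399262308/1125981 + 1/282791 = 15949203788467609/318417292971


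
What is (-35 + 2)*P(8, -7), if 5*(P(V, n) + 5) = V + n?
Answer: 792/5 ≈ 158.40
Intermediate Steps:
P(V, n) = -5 + V/5 + n/5 (P(V, n) = -5 + (V + n)/5 = -5 + (V/5 + n/5) = -5 + V/5 + n/5)
(-35 + 2)*P(8, -7) = (-35 + 2)*(-5 + (⅕)*8 + (⅕)*(-7)) = -33*(-5 + 8/5 - 7/5) = -33*(-24/5) = 792/5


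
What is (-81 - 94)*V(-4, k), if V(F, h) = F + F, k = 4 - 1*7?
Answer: 1400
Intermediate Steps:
k = -3 (k = 4 - 7 = -3)
V(F, h) = 2*F
(-81 - 94)*V(-4, k) = (-81 - 94)*(2*(-4)) = -175*(-8) = 1400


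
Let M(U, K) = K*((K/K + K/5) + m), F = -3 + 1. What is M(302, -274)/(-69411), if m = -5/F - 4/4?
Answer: -71651/347055 ≈ -0.20645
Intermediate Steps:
F = -2
m = 3/2 (m = -5/(-2) - 4/4 = -5*(-½) - 4*¼ = 5/2 - 1 = 3/2 ≈ 1.5000)
M(U, K) = K*(5/2 + K/5) (M(U, K) = K*((K/K + K/5) + 3/2) = K*((1 + K*(⅕)) + 3/2) = K*((1 + K/5) + 3/2) = K*(5/2 + K/5))
M(302, -274)/(-69411) = ((⅒)*(-274)*(25 + 2*(-274)))/(-69411) = ((⅒)*(-274)*(25 - 548))*(-1/69411) = ((⅒)*(-274)*(-523))*(-1/69411) = (71651/5)*(-1/69411) = -71651/347055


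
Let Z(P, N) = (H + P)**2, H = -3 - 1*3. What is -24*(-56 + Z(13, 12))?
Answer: 168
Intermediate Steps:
H = -6 (H = -3 - 3 = -6)
Z(P, N) = (-6 + P)**2
-24*(-56 + Z(13, 12)) = -24*(-56 + (-6 + 13)**2) = -24*(-56 + 7**2) = -24*(-56 + 49) = -24*(-7) = 168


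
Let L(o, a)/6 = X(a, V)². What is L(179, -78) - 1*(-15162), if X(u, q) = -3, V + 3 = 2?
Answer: 15216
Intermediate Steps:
V = -1 (V = -3 + 2 = -1)
L(o, a) = 54 (L(o, a) = 6*(-3)² = 6*9 = 54)
L(179, -78) - 1*(-15162) = 54 - 1*(-15162) = 54 + 15162 = 15216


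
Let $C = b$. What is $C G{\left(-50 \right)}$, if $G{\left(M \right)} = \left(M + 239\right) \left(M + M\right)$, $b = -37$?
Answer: $699300$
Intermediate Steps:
$C = -37$
$G{\left(M \right)} = 2 M \left(239 + M\right)$ ($G{\left(M \right)} = \left(239 + M\right) 2 M = 2 M \left(239 + M\right)$)
$C G{\left(-50 \right)} = - 37 \cdot 2 \left(-50\right) \left(239 - 50\right) = - 37 \cdot 2 \left(-50\right) 189 = \left(-37\right) \left(-18900\right) = 699300$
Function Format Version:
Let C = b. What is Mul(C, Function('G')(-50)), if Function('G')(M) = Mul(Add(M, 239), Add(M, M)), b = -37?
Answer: 699300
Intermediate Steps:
C = -37
Function('G')(M) = Mul(2, M, Add(239, M)) (Function('G')(M) = Mul(Add(239, M), Mul(2, M)) = Mul(2, M, Add(239, M)))
Mul(C, Function('G')(-50)) = Mul(-37, Mul(2, -50, Add(239, -50))) = Mul(-37, Mul(2, -50, 189)) = Mul(-37, -18900) = 699300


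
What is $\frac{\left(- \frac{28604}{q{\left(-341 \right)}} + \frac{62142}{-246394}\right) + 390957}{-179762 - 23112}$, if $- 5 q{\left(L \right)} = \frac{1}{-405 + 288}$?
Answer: $\frac{1006666294761}{12496734089} \approx 80.554$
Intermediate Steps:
$q{\left(L \right)} = \frac{1}{585}$ ($q{\left(L \right)} = - \frac{1}{5 \left(-405 + 288\right)} = - \frac{1}{5 \left(-117\right)} = \left(- \frac{1}{5}\right) \left(- \frac{1}{117}\right) = \frac{1}{585}$)
$\frac{\left(- \frac{28604}{q{\left(-341 \right)}} + \frac{62142}{-246394}\right) + 390957}{-179762 - 23112} = \frac{\left(- 28604 \frac{1}{\frac{1}{585}} + \frac{62142}{-246394}\right) + 390957}{-179762 - 23112} = \frac{\left(\left(-28604\right) 585 + 62142 \left(- \frac{1}{246394}\right)\right) + 390957}{-202874} = \left(\left(-16733340 - \frac{31071}{123197}\right) + 390957\right) \left(- \frac{1}{202874}\right) = \left(- \frac{2061497319051}{123197} + 390957\right) \left(- \frac{1}{202874}\right) = \left(- \frac{2013332589522}{123197}\right) \left(- \frac{1}{202874}\right) = \frac{1006666294761}{12496734089}$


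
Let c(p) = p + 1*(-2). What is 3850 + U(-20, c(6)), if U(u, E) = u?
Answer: 3830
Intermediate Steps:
c(p) = -2 + p (c(p) = p - 2 = -2 + p)
3850 + U(-20, c(6)) = 3850 - 20 = 3830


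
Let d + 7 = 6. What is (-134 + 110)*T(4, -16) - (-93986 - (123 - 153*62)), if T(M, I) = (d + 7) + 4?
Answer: 84383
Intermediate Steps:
d = -1 (d = -7 + 6 = -1)
T(M, I) = 10 (T(M, I) = (-1 + 7) + 4 = 6 + 4 = 10)
(-134 + 110)*T(4, -16) - (-93986 - (123 - 153*62)) = (-134 + 110)*10 - (-93986 - (123 - 153*62)) = -24*10 - (-93986 - (123 - 9486)) = -240 - (-93986 - 1*(-9363)) = -240 - (-93986 + 9363) = -240 - 1*(-84623) = -240 + 84623 = 84383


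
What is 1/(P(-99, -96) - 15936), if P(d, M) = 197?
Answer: -1/15739 ≈ -6.3536e-5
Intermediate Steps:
1/(P(-99, -96) - 15936) = 1/(197 - 15936) = 1/(-15739) = -1/15739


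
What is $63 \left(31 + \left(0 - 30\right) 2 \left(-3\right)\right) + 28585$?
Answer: $41878$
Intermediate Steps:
$63 \left(31 + \left(0 - 30\right) 2 \left(-3\right)\right) + 28585 = 63 \left(31 + \left(-30\right) 2 \left(-3\right)\right) + 28585 = 63 \left(31 - -180\right) + 28585 = 63 \left(31 + 180\right) + 28585 = 63 \cdot 211 + 28585 = 13293 + 28585 = 41878$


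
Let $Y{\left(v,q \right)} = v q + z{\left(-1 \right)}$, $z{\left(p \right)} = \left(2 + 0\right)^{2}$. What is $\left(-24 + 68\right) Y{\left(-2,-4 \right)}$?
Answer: $528$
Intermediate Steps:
$z{\left(p \right)} = 4$ ($z{\left(p \right)} = 2^{2} = 4$)
$Y{\left(v,q \right)} = 4 + q v$ ($Y{\left(v,q \right)} = v q + 4 = q v + 4 = 4 + q v$)
$\left(-24 + 68\right) Y{\left(-2,-4 \right)} = \left(-24 + 68\right) \left(4 - -8\right) = 44 \left(4 + 8\right) = 44 \cdot 12 = 528$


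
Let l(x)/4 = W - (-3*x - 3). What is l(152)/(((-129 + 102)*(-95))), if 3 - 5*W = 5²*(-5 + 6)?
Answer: 9092/12825 ≈ 0.70893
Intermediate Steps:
W = -22/5 (W = ⅗ - 5²*(-5 + 6)/5 = ⅗ - 5 = -22/5 ≈ -4.4000)
l(x) = -28/5 + 12*x (l(x) = 4*(-22/5 - (-3*x - 3)) = 4*(-22/5 - (-3 - 3*x)) = 4*(-22/5 + (3 + 3*x)) = 4*(-7/5 + 3*x) = -28/5 + 12*x)
l(152)/(((-129 + 102)*(-95))) = (-28/5 + 12*152)/(((-129 + 102)*(-95))) = (-28/5 + 1824)/((-27*(-95))) = (9092/5)/2565 = (9092/5)*(1/2565) = 9092/12825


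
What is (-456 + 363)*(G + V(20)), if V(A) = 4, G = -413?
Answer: 38037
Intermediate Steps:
(-456 + 363)*(G + V(20)) = (-456 + 363)*(-413 + 4) = -93*(-409) = 38037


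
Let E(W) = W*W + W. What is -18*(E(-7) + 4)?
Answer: -828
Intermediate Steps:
E(W) = W + W**2 (E(W) = W**2 + W = W + W**2)
-18*(E(-7) + 4) = -18*(-7*(1 - 7) + 4) = -18*(-7*(-6) + 4) = -18*(42 + 4) = -18*46 = -828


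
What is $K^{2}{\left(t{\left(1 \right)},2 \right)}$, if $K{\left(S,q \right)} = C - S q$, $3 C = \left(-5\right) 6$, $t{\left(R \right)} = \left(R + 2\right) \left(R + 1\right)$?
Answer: $484$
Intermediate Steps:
$t{\left(R \right)} = \left(1 + R\right) \left(2 + R\right)$ ($t{\left(R \right)} = \left(2 + R\right) \left(1 + R\right) = \left(1 + R\right) \left(2 + R\right)$)
$C = -10$ ($C = \frac{\left(-5\right) 6}{3} = \frac{1}{3} \left(-30\right) = -10$)
$K{\left(S,q \right)} = -10 - S q$
$K^{2}{\left(t{\left(1 \right)},2 \right)} = \left(-10 - \left(2 + 1^{2} + 3 \cdot 1\right) 2\right)^{2} = \left(-10 - \left(2 + 1 + 3\right) 2\right)^{2} = \left(-10 - 6 \cdot 2\right)^{2} = \left(-10 - 12\right)^{2} = \left(-22\right)^{2} = 484$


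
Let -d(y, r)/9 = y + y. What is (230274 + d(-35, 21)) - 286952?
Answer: -56048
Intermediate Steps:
d(y, r) = -18*y (d(y, r) = -9*(y + y) = -18*y)
(230274 + d(-35, 21)) - 286952 = (230274 - 18*(-35)) - 286952 = (230274 + 630) - 286952 = 230904 - 286952 = -56048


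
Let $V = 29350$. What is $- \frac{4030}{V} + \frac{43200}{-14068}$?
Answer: $- \frac{33115351}{10322395} \approx -3.2081$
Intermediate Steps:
$- \frac{4030}{V} + \frac{43200}{-14068} = - \frac{4030}{29350} + \frac{43200}{-14068} = \left(-4030\right) \frac{1}{29350} + 43200 \left(- \frac{1}{14068}\right) = - \frac{403}{2935} - \frac{10800}{3517} = - \frac{33115351}{10322395}$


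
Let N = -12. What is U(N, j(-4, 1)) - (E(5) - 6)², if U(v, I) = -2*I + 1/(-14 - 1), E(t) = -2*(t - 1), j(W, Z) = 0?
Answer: -2941/15 ≈ -196.07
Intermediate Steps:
E(t) = 2 - 2*t (E(t) = -2*(-1 + t) = 2 - 2*t)
U(v, I) = -1/15 - 2*I (U(v, I) = -2*I + 1/(-15) = -2*I - 1/15 = -1/15 - 2*I)
U(N, j(-4, 1)) - (E(5) - 6)² = (-1/15 - 2*0) - ((2 - 2*5) - 6)² = (-1/15 + 0) - ((2 - 10) - 6)² = -1/15 - (-8 - 6)² = -1/15 - 1*(-14)² = -1/15 - 1*196 = -1/15 - 196 = -2941/15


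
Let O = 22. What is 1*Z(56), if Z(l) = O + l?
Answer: 78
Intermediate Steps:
Z(l) = 22 + l
1*Z(56) = 1*(22 + 56) = 1*78 = 78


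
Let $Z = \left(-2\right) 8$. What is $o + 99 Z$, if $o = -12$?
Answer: $-1596$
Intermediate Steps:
$Z = -16$
$o + 99 Z = -12 + 99 \left(-16\right) = -12 - 1584 = -1596$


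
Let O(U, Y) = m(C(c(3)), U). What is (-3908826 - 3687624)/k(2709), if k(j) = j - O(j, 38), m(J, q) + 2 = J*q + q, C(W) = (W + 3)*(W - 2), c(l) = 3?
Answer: 223425/478 ≈ 467.42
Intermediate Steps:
C(W) = (-2 + W)*(3 + W) (C(W) = (3 + W)*(-2 + W) = (-2 + W)*(3 + W))
m(J, q) = -2 + q + J*q (m(J, q) = -2 + (J*q + q) = -2 + (q + J*q) = -2 + q + J*q)
O(U, Y) = -2 + 7*U (O(U, Y) = -2 + U + (-6 + 3 + 3²)*U = -2 + U + (-6 + 3 + 9)*U = -2 + U + 6*U = -2 + 7*U)
k(j) = 2 - 6*j (k(j) = j - (-2 + 7*j) = j + (2 - 7*j) = 2 - 6*j)
(-3908826 - 3687624)/k(2709) = (-3908826 - 3687624)/(2 - 6*2709) = -7596450/(2 - 16254) = -7596450/(-16252) = -7596450*(-1/16252) = 223425/478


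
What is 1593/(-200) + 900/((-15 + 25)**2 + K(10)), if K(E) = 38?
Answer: -6639/4600 ≈ -1.4433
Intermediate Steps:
1593/(-200) + 900/((-15 + 25)**2 + K(10)) = 1593/(-200) + 900/((-15 + 25)**2 + 38) = 1593*(-1/200) + 900/(10**2 + 38) = -1593/200 + 900/(100 + 38) = -1593/200 + 900/138 = -1593/200 + 900*(1/138) = -1593/200 + 150/23 = -6639/4600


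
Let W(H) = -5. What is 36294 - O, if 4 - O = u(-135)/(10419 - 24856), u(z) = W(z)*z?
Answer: 523918055/14437 ≈ 36290.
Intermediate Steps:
u(z) = -5*z
O = 58423/14437 (O = 4 - (-5*(-135))/(10419 - 24856) = 4 - 675/(-14437) = 4 - 675*(-1)/14437 = 4 - 1*(-675/14437) = 4 + 675/14437 = 58423/14437 ≈ 4.0468)
36294 - O = 36294 - 1*58423/14437 = 36294 - 58423/14437 = 523918055/14437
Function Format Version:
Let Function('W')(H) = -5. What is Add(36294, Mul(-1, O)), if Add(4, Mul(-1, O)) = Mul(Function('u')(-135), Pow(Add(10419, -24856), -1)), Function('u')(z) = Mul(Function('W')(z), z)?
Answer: Rational(523918055, 14437) ≈ 36290.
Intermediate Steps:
Function('u')(z) = Mul(-5, z)
O = Rational(58423, 14437) (O = Add(4, Mul(-1, Mul(Mul(-5, -135), Pow(Add(10419, -24856), -1)))) = Add(4, Mul(-1, Mul(675, Pow(-14437, -1)))) = Add(4, Mul(-1, Mul(675, Rational(-1, 14437)))) = Add(4, Mul(-1, Rational(-675, 14437))) = Add(4, Rational(675, 14437)) = Rational(58423, 14437) ≈ 4.0468)
Add(36294, Mul(-1, O)) = Add(36294, Mul(-1, Rational(58423, 14437))) = Add(36294, Rational(-58423, 14437)) = Rational(523918055, 14437)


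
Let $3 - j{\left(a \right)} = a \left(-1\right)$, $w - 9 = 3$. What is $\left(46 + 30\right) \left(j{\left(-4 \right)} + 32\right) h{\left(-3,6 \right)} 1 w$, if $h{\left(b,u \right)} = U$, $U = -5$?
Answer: $-141360$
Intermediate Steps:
$w = 12$ ($w = 9 + 3 = 12$)
$j{\left(a \right)} = 3 + a$ ($j{\left(a \right)} = 3 - a \left(-1\right) = 3 - - a = 3 + a$)
$h{\left(b,u \right)} = -5$
$\left(46 + 30\right) \left(j{\left(-4 \right)} + 32\right) h{\left(-3,6 \right)} 1 w = \left(46 + 30\right) \left(\left(3 - 4\right) + 32\right) \left(-5\right) 1 \cdot 12 = 76 \left(-1 + 32\right) \left(\left(-5\right) 12\right) = 76 \cdot 31 \left(-60\right) = 2356 \left(-60\right) = -141360$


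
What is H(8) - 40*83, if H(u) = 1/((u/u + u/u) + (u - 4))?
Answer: -19919/6 ≈ -3319.8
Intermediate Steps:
H(u) = 1/(-2 + u) (H(u) = 1/((1 + 1) + (-4 + u)) = 1/(2 + (-4 + u)) = 1/(-2 + u))
H(8) - 40*83 = 1/(-2 + 8) - 40*83 = 1/6 - 3320 = ⅙ - 3320 = -19919/6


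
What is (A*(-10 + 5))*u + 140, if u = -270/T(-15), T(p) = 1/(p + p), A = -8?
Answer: 324140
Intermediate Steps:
T(p) = 1/(2*p)
u = 8100 (u = -270/((½)/(-15)) = -270/((½)*(-1/15)) = -270/(-1/30) = -270*(-30) = 8100)
(A*(-10 + 5))*u + 140 = -8*(-10 + 5)*8100 + 140 = -8*(-5)*8100 + 140 = 40*8100 + 140 = 324000 + 140 = 324140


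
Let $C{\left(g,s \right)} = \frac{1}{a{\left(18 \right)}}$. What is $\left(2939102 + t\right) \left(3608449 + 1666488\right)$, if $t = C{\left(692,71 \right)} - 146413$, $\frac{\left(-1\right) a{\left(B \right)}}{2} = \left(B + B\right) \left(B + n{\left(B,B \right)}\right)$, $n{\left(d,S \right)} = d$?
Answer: $\frac{38183422118982119}{2592} \approx 1.4731 \cdot 10^{13}$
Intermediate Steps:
$a{\left(B \right)} = - 8 B^{2}$ ($a{\left(B \right)} = - 2 \left(B + B\right) \left(B + B\right) = - 2 \cdot 2 B 2 B = - 2 \cdot 4 B^{2} = - 8 B^{2}$)
$C{\left(g,s \right)} = - \frac{1}{2592}$ ($C{\left(g,s \right)} = \frac{1}{\left(-8\right) 18^{2}} = \frac{1}{\left(-8\right) 324} = \frac{1}{-2592} = - \frac{1}{2592}$)
$t = - \frac{379502497}{2592}$ ($t = - \frac{1}{2592} - 146413 = - \frac{379502497}{2592} \approx -1.4641 \cdot 10^{5}$)
$\left(2939102 + t\right) \left(3608449 + 1666488\right) = \left(2939102 - \frac{379502497}{2592}\right) \left(3608449 + 1666488\right) = \frac{7238649887}{2592} \cdot 5274937 = \frac{38183422118982119}{2592}$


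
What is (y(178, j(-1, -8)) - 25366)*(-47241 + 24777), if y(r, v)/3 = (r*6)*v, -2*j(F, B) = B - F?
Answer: 317910528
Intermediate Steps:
j(F, B) = F/2 - B/2 (j(F, B) = -(B - F)/2 = F/2 - B/2)
y(r, v) = 18*r*v (y(r, v) = 3*((r*6)*v) = 3*((6*r)*v) = 3*(6*r*v) = 18*r*v)
(y(178, j(-1, -8)) - 25366)*(-47241 + 24777) = (18*178*((½)*(-1) - ½*(-8)) - 25366)*(-47241 + 24777) = (18*178*(-½ + 4) - 25366)*(-22464) = (18*178*(7/2) - 25366)*(-22464) = (11214 - 25366)*(-22464) = -14152*(-22464) = 317910528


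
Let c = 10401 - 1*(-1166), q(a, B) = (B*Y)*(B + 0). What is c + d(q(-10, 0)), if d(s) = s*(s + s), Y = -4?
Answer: 11567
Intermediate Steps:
q(a, B) = -4*B² (q(a, B) = (B*(-4))*(B + 0) = (-4*B)*B = -4*B²)
d(s) = 2*s² (d(s) = s*(2*s) = 2*s²)
c = 11567 (c = 10401 + 1166 = 11567)
c + d(q(-10, 0)) = 11567 + 2*(-4*0²)² = 11567 + 2*(-4*0)² = 11567 + 2*0² = 11567 + 2*0 = 11567 + 0 = 11567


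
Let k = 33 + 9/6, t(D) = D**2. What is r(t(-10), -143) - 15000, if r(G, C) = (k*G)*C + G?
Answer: -508250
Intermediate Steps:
k = 69/2 (k = 33 + 9*(1/6) = 33 + 3/2 = 69/2 ≈ 34.500)
r(G, C) = G + 69*C*G/2 (r(G, C) = (69*G/2)*C + G = 69*C*G/2 + G = G + 69*C*G/2)
r(t(-10), -143) - 15000 = (1/2)*(-10)**2*(2 + 69*(-143)) - 15000 = (1/2)*100*(2 - 9867) - 15000 = (1/2)*100*(-9865) - 15000 = -493250 - 15000 = -508250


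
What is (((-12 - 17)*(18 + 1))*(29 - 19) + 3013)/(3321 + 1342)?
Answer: -2497/4663 ≈ -0.53549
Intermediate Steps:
(((-12 - 17)*(18 + 1))*(29 - 19) + 3013)/(3321 + 1342) = (-29*19*10 + 3013)/4663 = (-551*10 + 3013)*(1/4663) = (-5510 + 3013)*(1/4663) = -2497*1/4663 = -2497/4663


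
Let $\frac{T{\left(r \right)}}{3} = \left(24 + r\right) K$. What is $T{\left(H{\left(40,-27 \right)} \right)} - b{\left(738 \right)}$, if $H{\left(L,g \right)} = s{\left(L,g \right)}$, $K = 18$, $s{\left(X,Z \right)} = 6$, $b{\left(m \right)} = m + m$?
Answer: $144$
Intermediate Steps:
$b{\left(m \right)} = 2 m$
$H{\left(L,g \right)} = 6$
$T{\left(r \right)} = 1296 + 54 r$ ($T{\left(r \right)} = 3 \left(24 + r\right) 18 = 3 \left(432 + 18 r\right) = 1296 + 54 r$)
$T{\left(H{\left(40,-27 \right)} \right)} - b{\left(738 \right)} = \left(1296 + 54 \cdot 6\right) - 2 \cdot 738 = \left(1296 + 324\right) - 1476 = 1620 - 1476 = 144$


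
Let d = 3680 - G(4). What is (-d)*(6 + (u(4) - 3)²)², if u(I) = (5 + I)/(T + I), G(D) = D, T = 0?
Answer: -10131975/64 ≈ -1.5831e+5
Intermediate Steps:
u(I) = (5 + I)/I (u(I) = (5 + I)/(0 + I) = (5 + I)/I)
d = 3676 (d = 3680 - 1*4 = 3680 - 4 = 3676)
(-d)*(6 + (u(4) - 3)²)² = (-1*3676)*(6 + ((5 + 4)/4 - 3)²)² = -3676*(6 + ((¼)*9 - 3)²)² = -3676*(6 + (9/4 - 3)²)² = -3676*(6 + (-¾)²)² = -3676*(6 + 9/16)² = -3676*(105/16)² = -3676*11025/256 = -10131975/64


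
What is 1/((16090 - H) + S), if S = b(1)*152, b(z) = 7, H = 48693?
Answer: -1/31539 ≈ -3.1707e-5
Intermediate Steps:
S = 1064 (S = 7*152 = 1064)
1/((16090 - H) + S) = 1/((16090 - 1*48693) + 1064) = 1/((16090 - 48693) + 1064) = 1/(-32603 + 1064) = 1/(-31539) = -1/31539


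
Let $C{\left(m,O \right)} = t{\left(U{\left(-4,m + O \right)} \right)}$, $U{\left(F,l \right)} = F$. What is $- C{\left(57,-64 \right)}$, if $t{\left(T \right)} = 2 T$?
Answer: $8$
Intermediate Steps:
$C{\left(m,O \right)} = -8$ ($C{\left(m,O \right)} = 2 \left(-4\right) = -8$)
$- C{\left(57,-64 \right)} = \left(-1\right) \left(-8\right) = 8$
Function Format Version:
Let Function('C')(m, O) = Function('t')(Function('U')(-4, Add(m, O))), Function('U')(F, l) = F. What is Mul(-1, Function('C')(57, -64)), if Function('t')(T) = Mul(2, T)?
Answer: 8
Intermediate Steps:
Function('C')(m, O) = -8 (Function('C')(m, O) = Mul(2, -4) = -8)
Mul(-1, Function('C')(57, -64)) = Mul(-1, -8) = 8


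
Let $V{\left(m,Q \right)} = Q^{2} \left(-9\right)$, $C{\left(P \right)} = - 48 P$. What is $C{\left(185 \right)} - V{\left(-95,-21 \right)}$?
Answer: $-4911$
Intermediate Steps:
$V{\left(m,Q \right)} = - 9 Q^{2}$
$C{\left(185 \right)} - V{\left(-95,-21 \right)} = \left(-48\right) 185 - - 9 \left(-21\right)^{2} = -8880 - \left(-9\right) 441 = -8880 - -3969 = -8880 + 3969 = -4911$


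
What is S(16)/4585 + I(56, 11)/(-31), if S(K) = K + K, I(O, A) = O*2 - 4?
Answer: -494188/142135 ≈ -3.4769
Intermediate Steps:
I(O, A) = -4 + 2*O (I(O, A) = 2*O - 4 = -4 + 2*O)
S(K) = 2*K
S(16)/4585 + I(56, 11)/(-31) = (2*16)/4585 + (-4 + 2*56)/(-31) = 32*(1/4585) + (-4 + 112)*(-1/31) = 32/4585 + 108*(-1/31) = 32/4585 - 108/31 = -494188/142135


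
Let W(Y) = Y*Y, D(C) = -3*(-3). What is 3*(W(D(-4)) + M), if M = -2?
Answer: 237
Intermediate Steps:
D(C) = 9
W(Y) = Y**2
3*(W(D(-4)) + M) = 3*(9**2 - 2) = 3*(81 - 2) = 3*79 = 237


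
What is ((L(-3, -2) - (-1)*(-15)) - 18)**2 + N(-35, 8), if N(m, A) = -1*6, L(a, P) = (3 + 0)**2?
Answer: 570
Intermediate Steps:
L(a, P) = 9 (L(a, P) = 3**2 = 9)
N(m, A) = -6
((L(-3, -2) - (-1)*(-15)) - 18)**2 + N(-35, 8) = ((9 - (-1)*(-15)) - 18)**2 - 6 = ((9 - 1*15) - 18)**2 - 6 = ((9 - 15) - 18)**2 - 6 = (-6 - 18)**2 - 6 = (-24)**2 - 6 = 576 - 6 = 570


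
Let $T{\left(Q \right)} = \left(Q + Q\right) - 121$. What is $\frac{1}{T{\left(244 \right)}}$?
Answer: $\frac{1}{367} \approx 0.0027248$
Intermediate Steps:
$T{\left(Q \right)} = -121 + 2 Q$ ($T{\left(Q \right)} = 2 Q - 121 = -121 + 2 Q$)
$\frac{1}{T{\left(244 \right)}} = \frac{1}{-121 + 2 \cdot 244} = \frac{1}{-121 + 488} = \frac{1}{367}$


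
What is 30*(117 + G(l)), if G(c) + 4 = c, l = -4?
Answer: 3270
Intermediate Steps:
G(c) = -4 + c
30*(117 + G(l)) = 30*(117 + (-4 - 4)) = 30*(117 - 8) = 30*109 = 3270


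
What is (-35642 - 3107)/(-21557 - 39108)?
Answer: 38749/60665 ≈ 0.63874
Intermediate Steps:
(-35642 - 3107)/(-21557 - 39108) = -38749/(-60665) = -38749*(-1/60665) = 38749/60665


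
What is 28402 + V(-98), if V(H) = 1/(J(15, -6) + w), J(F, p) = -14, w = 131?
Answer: 3323035/117 ≈ 28402.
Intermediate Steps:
V(H) = 1/117 (V(H) = 1/(-14 + 131) = 1/117)
28402 + V(-98) = 28402 + 1/117 = 3323035/117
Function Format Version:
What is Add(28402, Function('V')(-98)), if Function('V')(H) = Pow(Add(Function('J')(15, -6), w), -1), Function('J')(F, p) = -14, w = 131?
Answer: Rational(3323035, 117) ≈ 28402.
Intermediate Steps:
Function('V')(H) = Rational(1, 117) (Function('V')(H) = Pow(Add(-14, 131), -1) = Pow(117, -1) = Rational(1, 117))
Add(28402, Function('V')(-98)) = Add(28402, Rational(1, 117)) = Rational(3323035, 117)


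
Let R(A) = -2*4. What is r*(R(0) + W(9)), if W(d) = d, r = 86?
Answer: 86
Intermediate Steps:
R(A) = -8
r*(R(0) + W(9)) = 86*(-8 + 9) = 86*1 = 86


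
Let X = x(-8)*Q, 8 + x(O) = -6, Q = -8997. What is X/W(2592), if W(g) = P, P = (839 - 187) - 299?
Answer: 125958/353 ≈ 356.82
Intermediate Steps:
x(O) = -14 (x(O) = -8 - 6 = -14)
P = 353 (P = 652 - 299 = 353)
W(g) = 353
X = 125958 (X = -14*(-8997) = 125958)
X/W(2592) = 125958/353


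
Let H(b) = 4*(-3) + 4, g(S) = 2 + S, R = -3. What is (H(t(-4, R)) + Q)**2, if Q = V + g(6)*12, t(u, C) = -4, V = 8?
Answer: 9216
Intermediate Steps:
H(b) = -8 (H(b) = -12 + 4 = -8)
Q = 104 (Q = 8 + (2 + 6)*12 = 8 + 8*12 = 8 + 96 = 104)
(H(t(-4, R)) + Q)**2 = (-8 + 104)**2 = 96**2 = 9216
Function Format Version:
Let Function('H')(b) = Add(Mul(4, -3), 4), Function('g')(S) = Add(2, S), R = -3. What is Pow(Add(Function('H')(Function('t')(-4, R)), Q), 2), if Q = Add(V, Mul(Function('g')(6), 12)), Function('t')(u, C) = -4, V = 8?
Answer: 9216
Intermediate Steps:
Function('H')(b) = -8 (Function('H')(b) = Add(-12, 4) = -8)
Q = 104 (Q = Add(8, Mul(Add(2, 6), 12)) = Add(8, Mul(8, 12)) = Add(8, 96) = 104)
Pow(Add(Function('H')(Function('t')(-4, R)), Q), 2) = Pow(Add(-8, 104), 2) = Pow(96, 2) = 9216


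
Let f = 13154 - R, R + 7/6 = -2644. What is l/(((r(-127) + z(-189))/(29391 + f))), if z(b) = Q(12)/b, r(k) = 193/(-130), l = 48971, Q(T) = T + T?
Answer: -18124532668515/13199 ≈ -1.3732e+9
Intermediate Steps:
R = -15871/6 (R = -7/6 - 2644 = -15871/6 ≈ -2645.2)
Q(T) = 2*T
f = 94795/6 (f = 13154 - 1*(-15871/6) = 13154 + 15871/6 = 94795/6 ≈ 15799.)
r(k) = -193/130 (r(k) = 193*(-1/130) = -193/130)
z(b) = 24/b (z(b) = (2*12)/b = 24/b)
l/(((r(-127) + z(-189))/(29391 + f))) = 48971/(((-193/130 + 24/(-189))/(29391 + 94795/6))) = 48971/(((-193/130 + 24*(-1/189))/(271141/6))) = 48971/(((-193/130 - 8/63)*(6/271141))) = 48971/((-13199/8190*6/271141)) = 48971/(-13199/370107465) = 48971*(-370107465/13199) = -18124532668515/13199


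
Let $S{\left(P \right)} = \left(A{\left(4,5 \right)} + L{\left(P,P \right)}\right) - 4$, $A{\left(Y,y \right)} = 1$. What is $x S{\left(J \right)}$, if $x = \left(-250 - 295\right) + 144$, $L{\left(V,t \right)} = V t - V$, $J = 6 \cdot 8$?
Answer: $-903453$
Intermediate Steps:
$J = 48$
$L{\left(V,t \right)} = - V + V t$
$S{\left(P \right)} = -3 + P \left(-1 + P\right)$ ($S{\left(P \right)} = \left(1 + P \left(-1 + P\right)\right) - 4 = -3 + P \left(-1 + P\right)$)
$x = -401$ ($x = -545 + 144 = -401$)
$x S{\left(J \right)} = - 401 \left(-3 + 48 \left(-1 + 48\right)\right) = - 401 \left(-3 + 48 \cdot 47\right) = - 401 \left(-3 + 2256\right) = \left(-401\right) 2253 = -903453$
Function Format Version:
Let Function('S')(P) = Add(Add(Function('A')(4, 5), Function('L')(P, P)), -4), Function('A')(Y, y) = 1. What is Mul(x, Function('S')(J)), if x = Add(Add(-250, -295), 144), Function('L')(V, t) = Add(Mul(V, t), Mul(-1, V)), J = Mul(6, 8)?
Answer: -903453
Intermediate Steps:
J = 48
Function('L')(V, t) = Add(Mul(-1, V), Mul(V, t))
Function('S')(P) = Add(-3, Mul(P, Add(-1, P))) (Function('S')(P) = Add(Add(1, Mul(P, Add(-1, P))), -4) = Add(-3, Mul(P, Add(-1, P))))
x = -401 (x = Add(-545, 144) = -401)
Mul(x, Function('S')(J)) = Mul(-401, Add(-3, Mul(48, Add(-1, 48)))) = Mul(-401, Add(-3, Mul(48, 47))) = Mul(-401, Add(-3, 2256)) = Mul(-401, 2253) = -903453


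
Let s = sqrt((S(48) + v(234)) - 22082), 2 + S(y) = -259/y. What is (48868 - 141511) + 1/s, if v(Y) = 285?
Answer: -92643 - 4*I*sqrt(3139833)/1046611 ≈ -92643.0 - 0.0067722*I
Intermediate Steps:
S(y) = -2 - 259/y
s = I*sqrt(3139833)/12 (s = sqrt(((-2 - 259/48) + 285) - 22082) = sqrt((-355/48 + 285) - 22082) = sqrt(13325/48 - 22082) = sqrt(-1046611/48) = I*sqrt(3139833)/12 ≈ 147.66*I)
(48868 - 141511) + 1/s = (48868 - 141511) + 1/(I*sqrt(3139833)/12) = -92643 - 4*I*sqrt(3139833)/1046611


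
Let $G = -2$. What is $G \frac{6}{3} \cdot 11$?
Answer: $-44$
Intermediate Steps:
$G \frac{6}{3} \cdot 11 = - 2 \cdot \frac{6}{3} \cdot 11 = - 2 \cdot 6 \cdot \frac{1}{3} \cdot 11 = \left(-2\right) 2 \cdot 11 = \left(-4\right) 11 = -44$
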